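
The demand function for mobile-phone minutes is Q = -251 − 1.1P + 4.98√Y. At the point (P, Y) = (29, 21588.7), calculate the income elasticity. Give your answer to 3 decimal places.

At P = 29, Y = 21588.7: Q = 448.816.
Holding P constant, ∂Q/∂Y = 4.98/(2√Y) = 0.0169467.
η_Y = (∂Q/∂Y)·(Y/Q) = 0.0169467 × (21588.7/448.816) = 0.815.

0.815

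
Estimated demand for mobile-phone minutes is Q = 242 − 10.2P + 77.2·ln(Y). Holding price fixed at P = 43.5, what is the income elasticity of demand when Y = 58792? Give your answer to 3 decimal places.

0.119

At P = 43.5, Y = 58792: Q = 646.092.
Holding P constant, ∂Q/∂Y = 77.2/Y = 0.0013131.
η_Y = (∂Q/∂Y)·(Y/Q) = 0.0013131 × (58792/646.092) = 0.119.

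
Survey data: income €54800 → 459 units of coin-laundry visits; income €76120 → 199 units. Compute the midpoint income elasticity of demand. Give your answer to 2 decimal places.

-2.43

ΔQ = 199 − 459 = -260; midpoint Q̄ = (459 + 199)/2 = 329.
ΔI = 76120 − 54800 = 21320; midpoint Ī = (54800 + 76120)/2 = 65460.
η = (ΔQ/Q̄) ÷ (ΔI/Ī) = (-260/329) ÷ (21320/65460) = -2.43.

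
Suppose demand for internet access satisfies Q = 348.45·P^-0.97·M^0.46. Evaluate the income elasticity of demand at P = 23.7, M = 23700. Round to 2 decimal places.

0.46

For a multiplicative demand Q = A·P^α·M^β, the income elasticity is β everywhere.
Here β = 0.46, so η = 0.46.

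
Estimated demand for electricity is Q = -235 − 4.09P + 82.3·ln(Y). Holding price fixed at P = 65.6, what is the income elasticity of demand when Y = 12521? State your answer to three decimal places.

At P = 65.6, Y = 12521: Q = 273.210.
Holding P constant, ∂Q/∂Y = 82.3/Y = 0.00657296.
η_Y = (∂Q/∂Y)·(Y/Q) = 0.00657296 × (12521/273.210) = 0.301.

0.301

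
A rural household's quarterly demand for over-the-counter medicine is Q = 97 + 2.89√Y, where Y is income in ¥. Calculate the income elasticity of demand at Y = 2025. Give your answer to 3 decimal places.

At Y = 2025: Q = 227.050.
dQ/dY = 2.89/(2√Y) = 0.0321111 at this income.
η = (dQ/dY)·(Y/Q) = 0.0321111 × (2025/227.050) = 0.286.

0.286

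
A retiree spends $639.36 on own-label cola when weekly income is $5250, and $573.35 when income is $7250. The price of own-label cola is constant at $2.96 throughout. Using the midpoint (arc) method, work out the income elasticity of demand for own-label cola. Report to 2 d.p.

With a constant price, Q₁ = 639.36/2.96 = 216.000 and Q₂ = 573.35/2.96 = 193.699 (equivalently, work directly with expenditure since P cancels).
Midpoint %ΔQ = (573.35 − 639.36)/606.36 = -0.10886; midpoint %ΔI = (7250 − 5250)/6250 = 0.32000.
η = -0.10886 / 0.32000 = -0.34.

-0.34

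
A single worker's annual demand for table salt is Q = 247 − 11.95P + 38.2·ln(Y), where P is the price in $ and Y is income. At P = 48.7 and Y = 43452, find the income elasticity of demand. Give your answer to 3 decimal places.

0.523

At P = 48.7, Y = 43452: Q = 72.989.
Holding P constant, ∂Q/∂Y = 38.2/Y = 0.000879131.
η_Y = (∂Q/∂Y)·(Y/Q) = 0.000879131 × (43452/72.989) = 0.523.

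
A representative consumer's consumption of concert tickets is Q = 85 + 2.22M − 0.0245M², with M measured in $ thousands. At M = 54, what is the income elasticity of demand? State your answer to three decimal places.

At M = 54: Q = 133.4380.
dQ/dM = 2.22 − 0.049M = -0.42600.
η = (dQ/dM)·(M/Q) = -0.42600 × (54/133.4380) = -0.172.

-0.172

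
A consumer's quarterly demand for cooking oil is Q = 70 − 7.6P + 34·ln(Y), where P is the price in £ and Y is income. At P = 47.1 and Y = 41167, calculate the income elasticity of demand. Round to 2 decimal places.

0.46

At P = 47.1, Y = 41167: Q = 73.303.
Holding P constant, ∂Q/∂Y = 34/Y = 0.000825904.
η_Y = (∂Q/∂Y)·(Y/Q) = 0.000825904 × (41167/73.303) = 0.46.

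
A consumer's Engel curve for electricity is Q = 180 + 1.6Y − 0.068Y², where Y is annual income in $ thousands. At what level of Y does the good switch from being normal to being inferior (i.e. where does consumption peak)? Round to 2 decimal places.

11.76

dQ/dY = 1.6 − 0.136Y.
The good is inferior where dQ/dY < 0. Setting dQ/dY = 0 gives Y = 1.6 / 0.136 = 11.76.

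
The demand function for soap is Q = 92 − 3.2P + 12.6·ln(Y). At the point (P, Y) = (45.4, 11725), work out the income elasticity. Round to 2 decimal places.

0.19

At P = 45.4, Y = 11725: Q = 64.775.
Holding P constant, ∂Q/∂Y = 12.6/Y = 0.00107463.
η_Y = (∂Q/∂Y)·(Y/Q) = 0.00107463 × (11725/64.775) = 0.19.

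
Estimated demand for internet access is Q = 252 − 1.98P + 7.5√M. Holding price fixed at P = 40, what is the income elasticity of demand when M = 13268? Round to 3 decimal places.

0.417

At P = 40, M = 13268: Q = 1036.701.
Holding P constant, ∂Q/∂M = 7.5/(2√M) = 0.0325558.
η_M = (∂Q/∂M)·(M/Q) = 0.0325558 × (13268/1036.701) = 0.417.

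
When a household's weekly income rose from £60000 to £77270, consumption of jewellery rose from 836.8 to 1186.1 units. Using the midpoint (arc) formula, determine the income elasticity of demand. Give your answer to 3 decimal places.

ΔQ = 1186.1 − 836.8 = 349.3; midpoint Q̄ = (836.8 + 1186.1)/2 = 1011.45.
ΔI = 77270 − 60000 = 17270; midpoint Ī = (60000 + 77270)/2 = 68635.
η = (ΔQ/Q̄) ÷ (ΔI/Ī) = (349.3/1011.45) ÷ (17270/68635) = 1.372.

1.372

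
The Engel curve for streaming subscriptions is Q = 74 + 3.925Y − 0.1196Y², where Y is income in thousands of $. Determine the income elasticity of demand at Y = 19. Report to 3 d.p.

-0.112

At Y = 19: Q = 105.3994.
dQ/dY = 3.925 − 0.2392Y = -0.61980.
η = (dQ/dY)·(Y/Q) = -0.61980 × (19/105.3994) = -0.112.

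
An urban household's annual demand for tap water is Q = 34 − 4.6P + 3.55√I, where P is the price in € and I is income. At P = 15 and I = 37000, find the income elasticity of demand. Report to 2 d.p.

At P = 15, I = 37000: Q = 647.856.
Holding P constant, ∂Q/∂I = 3.55/(2√I) = 0.00922779.
η_I = (∂Q/∂I)·(I/Q) = 0.00922779 × (37000/647.856) = 0.53.

0.53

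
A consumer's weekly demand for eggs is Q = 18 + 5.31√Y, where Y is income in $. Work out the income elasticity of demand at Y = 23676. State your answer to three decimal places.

0.489

At Y = 23676: Q = 835.050.
dQ/dY = 5.31/(2√Y) = 0.0172548 at this income.
η = (dQ/dY)·(Y/Q) = 0.0172548 × (23676/835.050) = 0.489.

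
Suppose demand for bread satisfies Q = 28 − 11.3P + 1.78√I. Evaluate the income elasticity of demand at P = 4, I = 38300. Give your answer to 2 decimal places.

At P = 4, I = 38300: Q = 331.153.
Holding P constant, ∂Q/∂I = 1.78/(2√I) = 0.00454769.
η_I = (∂Q/∂I)·(I/Q) = 0.00454769 × (38300/331.153) = 0.53.

0.53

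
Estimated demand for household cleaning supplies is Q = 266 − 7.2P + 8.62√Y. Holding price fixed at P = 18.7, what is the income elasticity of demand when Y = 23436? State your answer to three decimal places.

0.455

At P = 18.7, Y = 23436: Q = 1450.980.
Holding P constant, ∂Q/∂Y = 8.62/(2√Y) = 0.0281537.
η_Y = (∂Q/∂Y)·(Y/Q) = 0.0281537 × (23436/1450.980) = 0.455.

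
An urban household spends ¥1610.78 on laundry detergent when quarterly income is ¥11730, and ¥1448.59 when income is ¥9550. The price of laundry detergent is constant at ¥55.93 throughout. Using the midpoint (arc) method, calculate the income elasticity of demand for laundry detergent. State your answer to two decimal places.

With a constant price, Q₁ = 1610.78/55.93 = 28.800 and Q₂ = 1448.59/55.93 = 25.900 (equivalently, work directly with expenditure since P cancels).
Midpoint %ΔQ = (1448.59 − 1610.78)/1529.69 = -0.10603; midpoint %ΔI = (9550 − 11730)/10640 = -0.20489.
η = -0.10603 / -0.20489 = 0.52.

0.52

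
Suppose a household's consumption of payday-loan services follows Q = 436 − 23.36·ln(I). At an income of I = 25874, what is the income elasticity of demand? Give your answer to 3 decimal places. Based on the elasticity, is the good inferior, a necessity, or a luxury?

At I = 25874: Q = 198.639.
dQ/dI = -23.36/I = -0.000902837 at this income.
η = (dQ/dI)·(I/Q) = -0.000902837 × (25874/198.639) = -0.118.
Since η < 0, the good is an inferior good.

-0.118 (inferior good)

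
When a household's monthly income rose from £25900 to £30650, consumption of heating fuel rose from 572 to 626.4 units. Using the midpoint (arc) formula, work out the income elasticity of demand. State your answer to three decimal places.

ΔQ = 626.4 − 572 = 54.4; midpoint Q̄ = (572 + 626.4)/2 = 599.2.
ΔI = 30650 − 25900 = 4750; midpoint Ī = (25900 + 30650)/2 = 28275.
η = (ΔQ/Q̄) ÷ (ΔI/Ī) = (54.4/599.2) ÷ (4750/28275) = 0.540.

0.540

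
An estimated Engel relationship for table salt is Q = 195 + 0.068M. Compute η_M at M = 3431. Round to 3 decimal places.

At M = 3431: Q = 428.308.
dQ/dM = 0.068.
η = (dQ/dM)·(M/Q) = 0.068 × (3431/428.308) = 0.545.

0.545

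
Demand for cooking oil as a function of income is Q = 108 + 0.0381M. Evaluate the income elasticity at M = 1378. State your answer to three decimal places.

At M = 1378: Q = 160.502.
dQ/dM = 0.0381.
η = (dQ/dM)·(M/Q) = 0.0381 × (1378/160.502) = 0.327.

0.327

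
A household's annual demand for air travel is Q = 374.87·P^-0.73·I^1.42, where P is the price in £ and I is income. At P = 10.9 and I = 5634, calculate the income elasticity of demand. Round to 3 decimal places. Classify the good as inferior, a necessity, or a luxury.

1.420 (luxury)

For a multiplicative demand Q = A·P^α·I^β, the income elasticity is β everywhere.
Here β = 1.42, so η = 1.420.
Since η > 1, this is a luxury.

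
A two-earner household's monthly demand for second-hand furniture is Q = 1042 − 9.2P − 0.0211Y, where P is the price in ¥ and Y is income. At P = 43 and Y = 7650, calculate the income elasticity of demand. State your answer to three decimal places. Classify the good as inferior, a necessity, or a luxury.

-0.333 (inferior good)

At P = 43, Y = 7650: Q = 484.985.
Holding P constant, ∂Q/∂Y = −0.0211.
η_Y = (∂Q/∂Y)·(Y/Q) = -0.0211 × (7650/484.985) = -0.333.
Since η < 0, this is an inferior good.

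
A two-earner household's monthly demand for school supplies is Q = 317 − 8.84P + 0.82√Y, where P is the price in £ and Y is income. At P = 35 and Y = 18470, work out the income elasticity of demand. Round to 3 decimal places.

0.468

At P = 35, Y = 18470: Q = 119.042.
Holding P constant, ∂Q/∂Y = 0.82/(2√Y) = 0.00301683.
η_Y = (∂Q/∂Y)·(Y/Q) = 0.00301683 × (18470/119.042) = 0.468.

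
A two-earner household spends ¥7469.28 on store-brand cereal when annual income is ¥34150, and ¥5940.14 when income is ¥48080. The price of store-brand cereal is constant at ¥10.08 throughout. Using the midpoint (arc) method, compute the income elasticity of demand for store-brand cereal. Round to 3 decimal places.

With a constant price, Q₁ = 7469.28/10.08 = 741.000 and Q₂ = 5940.14/10.08 = 589.300 (equivalently, work directly with expenditure since P cancels).
Midpoint %ΔQ = (5940.14 − 7469.28)/6704.71 = -0.22807; midpoint %ΔI = (48080 − 34150)/41115 = 0.33881.
η = -0.22807 / 0.33881 = -0.673.

-0.673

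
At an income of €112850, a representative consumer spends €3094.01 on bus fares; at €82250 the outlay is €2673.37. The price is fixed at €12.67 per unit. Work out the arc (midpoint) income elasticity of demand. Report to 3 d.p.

0.465

With a constant price, Q₁ = 3094.01/12.67 = 244.200 and Q₂ = 2673.37/12.67 = 211.000 (equivalently, work directly with expenditure since P cancels).
Midpoint %ΔQ = (2673.37 − 3094.01)/2883.69 = -0.14587; midpoint %ΔI = (82250 − 112850)/97550 = -0.31369.
η = -0.14587 / -0.31369 = 0.465.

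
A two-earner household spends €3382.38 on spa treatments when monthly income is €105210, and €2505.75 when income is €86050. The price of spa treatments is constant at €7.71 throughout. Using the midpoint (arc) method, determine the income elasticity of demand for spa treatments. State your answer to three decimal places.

With a constant price, Q₁ = 3382.38/7.71 = 438.700 and Q₂ = 2505.75/7.71 = 325.000 (equivalently, work directly with expenditure since P cancels).
Midpoint %ΔQ = (2505.75 − 3382.38)/2944.07 = -0.29776; midpoint %ΔI = (86050 − 105210)/95630 = -0.20036.
η = -0.29776 / -0.20036 = 1.486.

1.486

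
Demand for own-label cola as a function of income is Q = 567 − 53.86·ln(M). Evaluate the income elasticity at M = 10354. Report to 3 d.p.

At M = 10354: Q = 69.057.
dQ/dM = -53.86/M = -0.00520185 at this income.
η = (dQ/dM)·(M/Q) = -0.00520185 × (10354/69.057) = -0.780.

-0.780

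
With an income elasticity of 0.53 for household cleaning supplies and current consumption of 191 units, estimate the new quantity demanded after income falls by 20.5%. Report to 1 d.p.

%ΔQ ≈ η × %ΔI = 0.53 × (-20.5%) = -10.865%.
New Q ≈ 191 × (1 − 0.10865) = 170.2.

170.2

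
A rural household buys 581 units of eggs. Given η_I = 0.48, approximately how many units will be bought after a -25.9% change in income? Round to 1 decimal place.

508.8

%ΔQ ≈ η × %ΔI = 0.48 × (-25.9%) = -12.432%.
New Q ≈ 581 × (1 − 0.12432) = 508.8.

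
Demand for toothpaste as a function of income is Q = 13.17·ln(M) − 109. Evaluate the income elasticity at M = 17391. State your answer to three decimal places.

At M = 17391: Q = 19.588.
dQ/dM = 13.17/M = 0.000757288 at this income.
η = (dQ/dM)·(M/Q) = 0.000757288 × (17391/19.588) = 0.672.

0.672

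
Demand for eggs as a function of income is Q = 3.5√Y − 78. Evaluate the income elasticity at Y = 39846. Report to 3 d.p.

0.563

At Y = 39846: Q = 620.651.
dQ/dY = 3.5/(2√Y) = 0.00876689 at this income.
η = (dQ/dY)·(Y/Q) = 0.00876689 × (39846/620.651) = 0.563.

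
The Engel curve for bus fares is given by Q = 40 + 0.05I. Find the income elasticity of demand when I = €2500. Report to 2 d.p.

0.76

At I = 2500: Q = 165.000.
dQ/dI = 0.05.
η = (dQ/dI)·(I/Q) = 0.05 × (2500/165.000) = 0.76.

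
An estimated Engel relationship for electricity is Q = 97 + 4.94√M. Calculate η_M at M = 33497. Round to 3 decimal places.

0.452

At M = 33497: Q = 1001.128.
dQ/dM = 4.94/(2√M) = 0.0134957 at this income.
η = (dQ/dM)·(M/Q) = 0.0134957 × (33497/1001.128) = 0.452.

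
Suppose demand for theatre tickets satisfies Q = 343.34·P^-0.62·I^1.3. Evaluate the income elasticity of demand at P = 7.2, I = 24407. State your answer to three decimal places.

1.300

For a multiplicative demand Q = A·P^α·I^β, the income elasticity is β everywhere.
Here β = 1.3, so η = 1.300.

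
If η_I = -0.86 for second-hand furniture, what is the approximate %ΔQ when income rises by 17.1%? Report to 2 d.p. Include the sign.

-14.71%

%ΔQ ≈ η × %ΔI = -0.86 × 17.1% = -14.71%.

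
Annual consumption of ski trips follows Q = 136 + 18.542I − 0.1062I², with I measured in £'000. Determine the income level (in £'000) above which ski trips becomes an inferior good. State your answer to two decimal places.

87.30

dQ/dI = 18.542 − 0.2124I.
The good is inferior where dQ/dI < 0. Setting dQ/dI = 0 gives I = 18.542 / 0.2124 = 87.30.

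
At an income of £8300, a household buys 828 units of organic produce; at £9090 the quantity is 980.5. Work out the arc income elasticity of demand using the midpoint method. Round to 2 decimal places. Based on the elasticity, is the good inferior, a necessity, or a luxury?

ΔQ = 980.5 − 828 = 152.5; midpoint Q̄ = (828 + 980.5)/2 = 904.25.
ΔI = 9090 − 8300 = 790; midpoint Ī = (8300 + 9090)/2 = 8695.
η = (ΔQ/Q̄) ÷ (ΔI/Ī) = (152.5/904.25) ÷ (790/8695) = 1.86.
η > 1 ⇒ luxury.

1.86 (luxury)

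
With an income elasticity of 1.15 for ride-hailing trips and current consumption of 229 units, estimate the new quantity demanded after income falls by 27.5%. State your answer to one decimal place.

%ΔQ ≈ η × %ΔI = 1.15 × (-27.5%) = -31.625%.
New Q ≈ 229 × (1 − 0.31625) = 156.6.

156.6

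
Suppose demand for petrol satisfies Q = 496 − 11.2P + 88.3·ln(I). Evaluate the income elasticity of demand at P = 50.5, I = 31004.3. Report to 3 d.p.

At P = 50.5, I = 31004.3: Q = 843.588.
Holding P constant, ∂Q/∂I = 88.3/I = 0.00284799.
η_I = (∂Q/∂I)·(I/Q) = 0.00284799 × (31004.3/843.588) = 0.105.

0.105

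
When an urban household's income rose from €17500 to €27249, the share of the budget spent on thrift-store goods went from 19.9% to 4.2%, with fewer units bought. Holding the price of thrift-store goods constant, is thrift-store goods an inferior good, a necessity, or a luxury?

inferior good

Quantity demanded falls as income rises, so η < 0.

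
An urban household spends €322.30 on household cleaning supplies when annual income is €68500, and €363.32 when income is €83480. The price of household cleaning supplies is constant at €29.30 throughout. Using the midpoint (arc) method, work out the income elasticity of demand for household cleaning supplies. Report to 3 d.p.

With a constant price, Q₁ = 322.30/29.30 = 11.000 and Q₂ = 363.32/29.30 = 12.400 (equivalently, work directly with expenditure since P cancels).
Midpoint %ΔQ = (363.32 − 322.30)/342.81 = 0.11966; midpoint %ΔI = (83480 − 68500)/75990 = 0.19713.
η = 0.11966 / 0.19713 = 0.607.

0.607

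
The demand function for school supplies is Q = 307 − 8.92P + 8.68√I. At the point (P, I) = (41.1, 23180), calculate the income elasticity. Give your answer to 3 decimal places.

0.524

At P = 41.1, I = 23180: Q = 1261.916.
Holding P constant, ∂Q/∂I = 8.68/(2√I) = 0.0285058.
η_I = (∂Q/∂I)·(I/Q) = 0.0285058 × (23180/1261.916) = 0.524.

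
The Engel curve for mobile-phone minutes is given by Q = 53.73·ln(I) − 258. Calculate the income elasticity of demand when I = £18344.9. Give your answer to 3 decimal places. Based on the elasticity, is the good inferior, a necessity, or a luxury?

At I = 18344.9: Q = 269.473.
dQ/dI = 53.73/I = 0.00292888 at this income.
η = (dQ/dI)·(I/Q) = 0.00292888 × (18344.9/269.473) = 0.199.
Since 0 < η < 1, the good is a necessity.

0.199 (necessity)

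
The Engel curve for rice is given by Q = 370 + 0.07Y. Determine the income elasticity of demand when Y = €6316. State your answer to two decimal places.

At Y = 6316: Q = 812.120.
dQ/dY = 0.07.
η = (dQ/dY)·(Y/Q) = 0.07 × (6316/812.120) = 0.54.

0.54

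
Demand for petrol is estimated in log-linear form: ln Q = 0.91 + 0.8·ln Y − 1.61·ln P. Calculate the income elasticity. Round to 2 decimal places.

In a log-linear demand, the coefficient on ln Y is the income elasticity.
So η = 0.80.

0.80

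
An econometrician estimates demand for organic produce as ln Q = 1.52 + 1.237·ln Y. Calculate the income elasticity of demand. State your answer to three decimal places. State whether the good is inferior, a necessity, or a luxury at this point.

In a log-linear demand, the coefficient on ln Y is the income elasticity.
So η = 1.237.
η > 1 ⇒ luxury.

1.237 (luxury)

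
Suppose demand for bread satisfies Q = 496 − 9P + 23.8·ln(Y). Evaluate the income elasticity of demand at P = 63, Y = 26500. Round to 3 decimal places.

At P = 63, Y = 26500: Q = 171.401.
Holding P constant, ∂Q/∂Y = 23.8/Y = 0.000898113.
η_Y = (∂Q/∂Y)·(Y/Q) = 0.000898113 × (26500/171.401) = 0.139.

0.139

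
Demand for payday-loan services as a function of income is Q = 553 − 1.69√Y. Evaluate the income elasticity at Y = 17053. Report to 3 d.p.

At Y = 17053: Q = 332.308.
dQ/dY = -1.69/(2√Y) = -0.00647078 at this income.
η = (dQ/dY)·(Y/Q) = -0.00647078 × (17053/332.308) = -0.332.

-0.332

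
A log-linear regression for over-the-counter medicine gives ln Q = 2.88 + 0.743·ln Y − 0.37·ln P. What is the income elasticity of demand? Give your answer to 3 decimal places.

In a log-linear demand, the coefficient on ln Y is the income elasticity.
So η = 0.743.

0.743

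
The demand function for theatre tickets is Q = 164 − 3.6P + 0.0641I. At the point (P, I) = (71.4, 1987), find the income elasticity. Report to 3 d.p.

At P = 71.4, I = 1987: Q = 34.327.
Holding P constant, ∂Q/∂I = 0.0641.
η_I = (∂Q/∂I)·(I/Q) = 0.0641 × (1987/34.327) = 3.710.

3.710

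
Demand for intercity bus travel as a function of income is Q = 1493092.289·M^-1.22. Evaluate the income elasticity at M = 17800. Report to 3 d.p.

-1.220

For Q = A·M^β the income elasticity is constant and equal to β.
Here β = -1.22, so η = -1.220.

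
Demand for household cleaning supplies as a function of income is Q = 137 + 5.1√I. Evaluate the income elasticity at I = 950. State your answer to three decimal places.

At I = 950: Q = 294.193.
dQ/dI = 5.1/(2√I) = 0.0827329 at this income.
η = (dQ/dI)·(I/Q) = 0.0827329 × (950/294.193) = 0.267.

0.267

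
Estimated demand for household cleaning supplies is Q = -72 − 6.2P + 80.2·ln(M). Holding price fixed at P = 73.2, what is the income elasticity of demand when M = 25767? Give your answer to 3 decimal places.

At P = 73.2, M = 25767: Q = 288.739.
Holding P constant, ∂Q/∂M = 80.2/M = 0.00311251.
η_M = (∂Q/∂M)·(M/Q) = 0.00311251 × (25767/288.739) = 0.278.

0.278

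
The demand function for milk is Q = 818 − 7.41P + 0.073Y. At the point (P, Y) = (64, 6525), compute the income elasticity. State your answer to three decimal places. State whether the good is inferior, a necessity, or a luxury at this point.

0.581 (necessity)

At P = 64, Y = 6525: Q = 820.085.
Holding P constant, ∂Q/∂Y = 0.073.
η_Y = (∂Q/∂Y)·(Y/Q) = 0.073 × (6525/820.085) = 0.581.
Since 0 < η < 1, this is a necessity.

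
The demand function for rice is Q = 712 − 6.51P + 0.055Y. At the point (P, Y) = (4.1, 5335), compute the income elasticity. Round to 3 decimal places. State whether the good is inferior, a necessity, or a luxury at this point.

At P = 4.1, Y = 5335: Q = 978.734.
Holding P constant, ∂Q/∂Y = 0.055.
η_Y = (∂Q/∂Y)·(Y/Q) = 0.055 × (5335/978.734) = 0.300.
Since 0 < η < 1, this is a necessity.

0.300 (necessity)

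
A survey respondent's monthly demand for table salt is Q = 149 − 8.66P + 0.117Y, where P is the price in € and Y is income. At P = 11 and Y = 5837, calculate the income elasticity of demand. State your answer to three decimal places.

At P = 11, Y = 5837: Q = 736.669.
Holding P constant, ∂Q/∂Y = 0.117.
η_Y = (∂Q/∂Y)·(Y/Q) = 0.117 × (5837/736.669) = 0.927.

0.927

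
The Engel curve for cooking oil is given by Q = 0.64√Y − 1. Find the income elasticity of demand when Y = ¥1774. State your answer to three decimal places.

At Y = 1774: Q = 25.956.
dQ/dY = 0.64/(2√Y) = 0.00759754 at this income.
η = (dQ/dY)·(Y/Q) = 0.00759754 × (1774/25.956) = 0.519.

0.519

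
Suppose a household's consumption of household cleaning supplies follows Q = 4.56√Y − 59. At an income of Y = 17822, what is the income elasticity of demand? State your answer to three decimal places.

At Y = 17822: Q = 549.756.
dQ/dY = 4.56/(2√Y) = 0.0170788 at this income.
η = (dQ/dY)·(Y/Q) = 0.0170788 × (17822/549.756) = 0.554.

0.554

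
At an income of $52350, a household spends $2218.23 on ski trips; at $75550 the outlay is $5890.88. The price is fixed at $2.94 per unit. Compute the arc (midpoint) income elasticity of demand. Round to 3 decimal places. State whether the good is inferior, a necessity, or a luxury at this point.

2.497 (luxury)

With a constant price, Q₁ = 2218.23/2.94 = 754.500 and Q₂ = 5890.88/2.94 = 2003.701 (equivalently, work directly with expenditure since P cancels).
Midpoint %ΔQ = (5890.88 − 2218.23)/4054.56 = 0.90581; midpoint %ΔI = (75550 − 52350)/63950 = 0.36278.
η = 0.90581 / 0.36278 = 2.497.
η > 1 ⇒ luxury.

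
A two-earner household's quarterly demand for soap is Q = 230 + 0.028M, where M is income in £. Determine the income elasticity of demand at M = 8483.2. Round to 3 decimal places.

0.508

At M = 8483.2: Q = 467.530.
dQ/dM = 0.028.
η = (dQ/dM)·(M/Q) = 0.028 × (8483.2/467.530) = 0.508.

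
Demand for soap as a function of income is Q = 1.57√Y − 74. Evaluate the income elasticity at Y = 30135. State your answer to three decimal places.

At Y = 30135: Q = 198.543.
dQ/dY = 1.57/(2√Y) = 0.00452204 at this income.
η = (dQ/dY)·(Y/Q) = 0.00452204 × (30135/198.543) = 0.686.

0.686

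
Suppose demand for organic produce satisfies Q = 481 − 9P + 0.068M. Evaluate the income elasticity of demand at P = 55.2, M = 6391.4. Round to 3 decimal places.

At P = 55.2, M = 6391.4: Q = 418.815.
Holding P constant, ∂Q/∂M = 0.068.
η_M = (∂Q/∂M)·(M/Q) = 0.068 × (6391.4/418.815) = 1.038.

1.038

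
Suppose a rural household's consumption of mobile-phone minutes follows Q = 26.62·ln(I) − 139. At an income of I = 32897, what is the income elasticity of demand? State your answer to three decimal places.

At I = 32897: Q = 137.878.
dQ/dI = 26.62/I = 0.000809192 at this income.
η = (dQ/dI)·(I/Q) = 0.000809192 × (32897/137.878) = 0.193.

0.193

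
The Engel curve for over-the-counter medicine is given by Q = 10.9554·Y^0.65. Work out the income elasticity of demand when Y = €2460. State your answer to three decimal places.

For Q = A·Y^β the income elasticity is constant and equal to β.
Here β = 0.65, so η = 0.650.

0.650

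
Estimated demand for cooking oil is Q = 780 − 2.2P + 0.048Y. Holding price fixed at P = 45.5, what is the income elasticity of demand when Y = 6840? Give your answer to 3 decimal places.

0.326

At P = 45.5, Y = 6840: Q = 1008.220.
Holding P constant, ∂Q/∂Y = 0.048.
η_Y = (∂Q/∂Y)·(Y/Q) = 0.048 × (6840/1008.220) = 0.326.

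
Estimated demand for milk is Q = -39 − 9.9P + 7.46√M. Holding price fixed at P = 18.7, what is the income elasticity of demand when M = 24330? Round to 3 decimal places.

At P = 18.7, M = 24330: Q = 939.487.
Holding P constant, ∂Q/∂M = 7.46/(2√M) = 0.0239132.
η_M = (∂Q/∂M)·(M/Q) = 0.0239132 × (24330/939.487) = 0.619.

0.619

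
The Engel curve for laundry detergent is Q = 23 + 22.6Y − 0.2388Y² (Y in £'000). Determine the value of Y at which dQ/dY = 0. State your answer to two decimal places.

47.32

dQ/dY = 22.6 − 0.4776Y.
The good is inferior where dQ/dY < 0. Setting dQ/dY = 0 gives Y = 22.6 / 0.4776 = 47.32.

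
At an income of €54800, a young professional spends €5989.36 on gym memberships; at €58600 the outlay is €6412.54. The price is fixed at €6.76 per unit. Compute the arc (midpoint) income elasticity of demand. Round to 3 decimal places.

1.018

With a constant price, Q₁ = 5989.36/6.76 = 886.000 and Q₂ = 6412.54/6.76 = 948.601 (equivalently, work directly with expenditure since P cancels).
Midpoint %ΔQ = (6412.54 − 5989.36)/6200.95 = 0.06824; midpoint %ΔI = (58600 − 54800)/56700 = 0.06702.
η = 0.06824 / 0.06702 = 1.018.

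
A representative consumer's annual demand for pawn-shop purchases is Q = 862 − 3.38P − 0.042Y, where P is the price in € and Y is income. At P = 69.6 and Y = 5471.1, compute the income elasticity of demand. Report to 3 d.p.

-0.579

At P = 69.6, Y = 5471.1: Q = 396.966.
Holding P constant, ∂Q/∂Y = −0.042.
η_Y = (∂Q/∂Y)·(Y/Q) = -0.042 × (5471.1/396.966) = -0.579.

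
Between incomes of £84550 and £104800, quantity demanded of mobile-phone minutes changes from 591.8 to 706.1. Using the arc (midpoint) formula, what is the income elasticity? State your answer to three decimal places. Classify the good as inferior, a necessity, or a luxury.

ΔQ = 706.1 − 591.8 = 114.3; midpoint Q̄ = (591.8 + 706.1)/2 = 648.95.
ΔI = 104800 − 84550 = 20250; midpoint Ī = (84550 + 104800)/2 = 94675.
η = (ΔQ/Q̄) ÷ (ΔI/Ī) = (114.3/648.95) ÷ (20250/94675) = 0.823.
0 < η < 1 ⇒ necessity.

0.823 (necessity)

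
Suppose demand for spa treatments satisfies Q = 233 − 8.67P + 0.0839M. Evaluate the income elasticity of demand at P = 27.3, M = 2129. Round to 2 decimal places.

At P = 27.3, M = 2129: Q = 174.932.
Holding P constant, ∂Q/∂M = 0.0839.
η_M = (∂Q/∂M)·(M/Q) = 0.0839 × (2129/174.932) = 1.02.

1.02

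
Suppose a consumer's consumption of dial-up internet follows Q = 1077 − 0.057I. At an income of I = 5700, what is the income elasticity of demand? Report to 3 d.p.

-0.432

At I = 5700: Q = 752.100.
dQ/dI = −0.057.
η = (dQ/dI)·(I/Q) = -0.057 × (5700/752.100) = -0.432.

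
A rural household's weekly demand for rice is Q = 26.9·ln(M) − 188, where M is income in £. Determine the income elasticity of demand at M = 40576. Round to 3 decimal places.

0.276

At M = 40576: Q = 97.434.
dQ/dM = 26.9/M = 0.000662953 at this income.
η = (dQ/dM)·(M/Q) = 0.000662953 × (40576/97.434) = 0.276.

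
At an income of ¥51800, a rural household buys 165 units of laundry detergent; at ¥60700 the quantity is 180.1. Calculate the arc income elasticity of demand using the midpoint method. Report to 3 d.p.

ΔQ = 180.1 − 165 = 15.1; midpoint Q̄ = (165 + 180.1)/2 = 172.55.
ΔI = 60700 − 51800 = 8900; midpoint Ī = (51800 + 60700)/2 = 56250.
η = (ΔQ/Q̄) ÷ (ΔI/Ī) = (15.1/172.55) ÷ (8900/56250) = 0.553.

0.553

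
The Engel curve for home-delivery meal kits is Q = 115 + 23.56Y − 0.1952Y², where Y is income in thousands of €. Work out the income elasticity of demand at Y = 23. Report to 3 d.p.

0.606

At Y = 23: Q = 553.6192.
dQ/dY = 23.56 − 0.3904Y = 14.58080.
η = (dQ/dY)·(Y/Q) = 14.58080 × (23/553.6192) = 0.606.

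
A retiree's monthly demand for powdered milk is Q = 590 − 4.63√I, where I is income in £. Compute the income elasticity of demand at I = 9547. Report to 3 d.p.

At I = 9547: Q = 137.608.
dQ/dI = -4.63/(2√I) = -0.0236929 at this income.
η = (dQ/dI)·(I/Q) = -0.0236929 × (9547/137.608) = -1.644.

-1.644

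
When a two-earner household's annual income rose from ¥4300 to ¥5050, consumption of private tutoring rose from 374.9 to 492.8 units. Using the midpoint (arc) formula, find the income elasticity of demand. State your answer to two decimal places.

ΔQ = 492.8 − 374.9 = 117.9; midpoint Q̄ = (374.9 + 492.8)/2 = 433.85.
ΔI = 5050 − 4300 = 750; midpoint Ī = (4300 + 5050)/2 = 4675.
η = (ΔQ/Q̄) ÷ (ΔI/Ī) = (117.9/433.85) ÷ (750/4675) = 1.69.

1.69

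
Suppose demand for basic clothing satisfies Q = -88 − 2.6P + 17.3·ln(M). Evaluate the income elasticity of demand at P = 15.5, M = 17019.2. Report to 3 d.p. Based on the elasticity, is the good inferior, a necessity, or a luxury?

At P = 15.5, M = 17019.2: Q = 40.238.
Holding P constant, ∂Q/∂M = 17.3/M = 0.0010165.
η_M = (∂Q/∂M)·(M/Q) = 0.0010165 × (17019.2/40.238) = 0.430.
Since 0 < η < 1, this is a necessity.

0.430 (necessity)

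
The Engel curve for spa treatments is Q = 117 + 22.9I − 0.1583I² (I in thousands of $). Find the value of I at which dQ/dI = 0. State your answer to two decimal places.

dQ/dI = 22.9 − 0.3166I.
The good is inferior where dQ/dI < 0. Setting dQ/dI = 0 gives I = 22.9 / 0.3166 = 72.33.

72.33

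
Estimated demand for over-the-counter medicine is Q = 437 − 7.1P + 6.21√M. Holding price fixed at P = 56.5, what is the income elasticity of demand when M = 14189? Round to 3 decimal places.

0.477

At P = 56.5, M = 14189: Q = 775.570.
Holding P constant, ∂Q/∂M = 6.21/(2√M) = 0.0260667.
η_M = (∂Q/∂M)·(M/Q) = 0.0260667 × (14189/775.570) = 0.477.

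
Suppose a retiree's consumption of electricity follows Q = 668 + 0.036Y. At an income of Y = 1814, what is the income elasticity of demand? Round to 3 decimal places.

At Y = 1814: Q = 733.304.
dQ/dY = 0.036.
η = (dQ/dY)·(Y/Q) = 0.036 × (1814/733.304) = 0.089.

0.089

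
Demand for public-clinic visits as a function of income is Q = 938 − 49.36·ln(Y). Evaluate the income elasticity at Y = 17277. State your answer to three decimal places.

At Y = 17277: Q = 456.388.
dQ/dY = -49.36/Y = -0.00285698 at this income.
η = (dQ/dY)·(Y/Q) = -0.00285698 × (17277/456.388) = -0.108.

-0.108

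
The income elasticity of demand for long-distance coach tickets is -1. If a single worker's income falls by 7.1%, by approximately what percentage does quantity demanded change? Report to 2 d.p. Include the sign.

7.10%

%ΔQ ≈ η × %ΔI = -1 × (-7.1%) = 7.10%.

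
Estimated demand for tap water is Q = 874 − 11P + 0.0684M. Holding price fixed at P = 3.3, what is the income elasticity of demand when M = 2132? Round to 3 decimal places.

0.148

At P = 3.3, M = 2132: Q = 983.529.
Holding P constant, ∂Q/∂M = 0.0684.
η_M = (∂Q/∂M)·(M/Q) = 0.0684 × (2132/983.529) = 0.148.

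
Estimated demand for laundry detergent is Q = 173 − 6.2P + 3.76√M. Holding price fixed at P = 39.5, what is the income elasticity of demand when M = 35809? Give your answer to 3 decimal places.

At P = 39.5, M = 35809: Q = 639.615.
Holding P constant, ∂Q/∂M = 3.76/(2√M) = 0.00993486.
η_M = (∂Q/∂M)·(M/Q) = 0.00993486 × (35809/639.615) = 0.556.

0.556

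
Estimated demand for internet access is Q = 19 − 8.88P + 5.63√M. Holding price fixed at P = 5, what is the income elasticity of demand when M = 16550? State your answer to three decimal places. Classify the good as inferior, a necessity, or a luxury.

At P = 5, M = 16550: Q = 698.882.
Holding P constant, ∂Q/∂M = 5.63/(2√M) = 0.0218816.
η_M = (∂Q/∂M)·(M/Q) = 0.0218816 × (16550/698.882) = 0.518.
Since 0 < η < 1, this is a necessity.

0.518 (necessity)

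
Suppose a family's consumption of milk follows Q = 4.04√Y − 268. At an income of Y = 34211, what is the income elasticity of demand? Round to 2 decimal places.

At Y = 34211: Q = 479.247.
dQ/dY = 4.04/(2√Y) = 0.0109212 at this income.
η = (dQ/dY)·(Y/Q) = 0.0109212 × (34211/479.247) = 0.78.

0.78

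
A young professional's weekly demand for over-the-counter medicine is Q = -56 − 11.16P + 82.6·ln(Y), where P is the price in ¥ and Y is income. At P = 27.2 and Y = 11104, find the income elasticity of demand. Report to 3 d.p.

0.202

At P = 27.2, Y = 11104: Q = 409.872.
Holding P constant, ∂Q/∂Y = 82.6/Y = 0.00743876.
η_Y = (∂Q/∂Y)·(Y/Q) = 0.00743876 × (11104/409.872) = 0.202.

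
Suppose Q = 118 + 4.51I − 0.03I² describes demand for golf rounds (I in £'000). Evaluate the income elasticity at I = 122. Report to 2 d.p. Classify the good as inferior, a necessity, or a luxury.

-1.55 (inferior good)

At I = 122: Q = 221.7000.
dQ/dI = 4.51 − 0.06I = -2.81000.
η = (dQ/dI)·(I/Q) = -2.81000 × (122/221.7000) = -1.55.
η < 0 ⇒ inferior good.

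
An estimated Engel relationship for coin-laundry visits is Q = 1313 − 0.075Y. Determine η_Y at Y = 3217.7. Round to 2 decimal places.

-0.23

At Y = 3217.7: Q = 1071.673.
dQ/dY = −0.075.
η = (dQ/dY)·(Y/Q) = -0.075 × (3217.7/1071.673) = -0.23.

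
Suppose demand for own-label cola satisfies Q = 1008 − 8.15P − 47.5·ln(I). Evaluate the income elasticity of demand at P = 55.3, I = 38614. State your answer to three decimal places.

-0.854

At P = 55.3, I = 38614: Q = 55.640.
Holding P constant, ∂Q/∂I = -47.5/I = -0.00123012.
η_I = (∂Q/∂I)·(I/Q) = -0.00123012 × (38614/55.640) = -0.854.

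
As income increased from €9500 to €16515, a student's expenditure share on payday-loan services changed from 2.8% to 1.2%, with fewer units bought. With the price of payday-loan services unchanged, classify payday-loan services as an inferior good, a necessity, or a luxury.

inferior good

Quantity demanded falls as income rises, so η < 0.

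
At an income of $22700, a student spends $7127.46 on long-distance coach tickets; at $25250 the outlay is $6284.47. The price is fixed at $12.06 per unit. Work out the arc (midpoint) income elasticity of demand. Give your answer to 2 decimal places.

With a constant price, Q₁ = 7127.46/12.06 = 591.000 and Q₂ = 6284.47/12.06 = 521.100 (equivalently, work directly with expenditure since P cancels).
Midpoint %ΔQ = (6284.47 − 7127.46)/6705.97 = -0.12571; midpoint %ΔI = (25250 − 22700)/23975 = 0.10636.
η = -0.12571 / 0.10636 = -1.18.

-1.18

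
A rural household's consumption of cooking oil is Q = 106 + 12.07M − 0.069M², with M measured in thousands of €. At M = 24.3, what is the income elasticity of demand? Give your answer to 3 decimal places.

0.591

At M = 24.3: Q = 358.5572.
dQ/dM = 12.07 − 0.138M = 8.71660.
η = (dQ/dM)·(M/Q) = 8.71660 × (24.3/358.5572) = 0.591.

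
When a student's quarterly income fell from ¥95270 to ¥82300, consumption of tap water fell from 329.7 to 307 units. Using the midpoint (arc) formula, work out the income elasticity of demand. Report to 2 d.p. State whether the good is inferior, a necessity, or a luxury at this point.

0.49 (necessity)

ΔQ = 307 − 329.7 = -22.7; midpoint Q̄ = (329.7 + 307)/2 = 318.35.
ΔI = 82300 − 95270 = -12970; midpoint Ī = (95270 + 82300)/2 = 88785.
η = (ΔQ/Q̄) ÷ (ΔI/Ī) = (-22.7/318.35) ÷ (-12970/88785) = 0.49.
0 < η < 1 ⇒ necessity.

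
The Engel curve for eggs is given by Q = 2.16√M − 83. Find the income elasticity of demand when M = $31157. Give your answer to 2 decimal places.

0.64

At M = 31157: Q = 298.269.
dQ/dM = 2.16/(2√M) = 0.00611851 at this income.
η = (dQ/dM)·(M/Q) = 0.00611851 × (31157/298.269) = 0.64.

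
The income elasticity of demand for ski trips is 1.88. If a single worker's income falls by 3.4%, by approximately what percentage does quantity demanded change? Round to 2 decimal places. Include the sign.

%ΔQ ≈ η × %ΔI = 1.88 × (-3.4%) = -6.39%.

-6.39%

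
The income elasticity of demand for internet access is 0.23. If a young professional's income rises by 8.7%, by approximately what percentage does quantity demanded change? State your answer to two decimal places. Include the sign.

2.00%

%ΔQ ≈ η × %ΔI = 0.23 × 8.7% = 2.00%.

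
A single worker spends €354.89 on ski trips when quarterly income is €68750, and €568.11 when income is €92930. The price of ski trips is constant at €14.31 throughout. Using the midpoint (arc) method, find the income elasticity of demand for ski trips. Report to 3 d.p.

1.545

With a constant price, Q₁ = 354.89/14.31 = 24.800 and Q₂ = 568.11/14.31 = 39.700 (equivalently, work directly with expenditure since P cancels).
Midpoint %ΔQ = (568.11 − 354.89)/461.50 = 0.46202; midpoint %ΔI = (92930 − 68750)/80840 = 0.29911.
η = 0.46202 / 0.29911 = 1.545.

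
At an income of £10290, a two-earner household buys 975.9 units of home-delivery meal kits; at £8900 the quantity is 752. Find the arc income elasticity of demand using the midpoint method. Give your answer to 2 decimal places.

ΔQ = 752 − 975.9 = -223.9; midpoint Q̄ = (975.9 + 752)/2 = 863.95.
ΔI = 8900 − 10290 = -1390; midpoint Ī = (10290 + 8900)/2 = 9595.
η = (ΔQ/Q̄) ÷ (ΔI/Ī) = (-223.9/863.95) ÷ (-1390/9595) = 1.79.

1.79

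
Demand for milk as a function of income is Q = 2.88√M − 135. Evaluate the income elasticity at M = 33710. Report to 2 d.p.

At M = 33710: Q = 393.776.
dQ/dM = 2.88/(2√M) = 0.00784302 at this income.
η = (dQ/dM)·(M/Q) = 0.00784302 × (33710/393.776) = 0.67.

0.67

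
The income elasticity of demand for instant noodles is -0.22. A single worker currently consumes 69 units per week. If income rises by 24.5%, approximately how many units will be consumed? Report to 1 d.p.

65.3

%ΔQ ≈ η × %ΔI = -0.22 × 24.5% = -5.39%.
New Q ≈ 69 × (1 − 0.0539) = 65.3.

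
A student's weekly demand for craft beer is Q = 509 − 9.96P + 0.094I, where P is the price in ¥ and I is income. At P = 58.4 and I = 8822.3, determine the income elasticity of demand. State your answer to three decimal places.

1.096

At P = 58.4, I = 8822.3: Q = 756.632.
Holding P constant, ∂Q/∂I = 0.094.
η_I = (∂Q/∂I)·(I/Q) = 0.094 × (8822.3/756.632) = 1.096.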